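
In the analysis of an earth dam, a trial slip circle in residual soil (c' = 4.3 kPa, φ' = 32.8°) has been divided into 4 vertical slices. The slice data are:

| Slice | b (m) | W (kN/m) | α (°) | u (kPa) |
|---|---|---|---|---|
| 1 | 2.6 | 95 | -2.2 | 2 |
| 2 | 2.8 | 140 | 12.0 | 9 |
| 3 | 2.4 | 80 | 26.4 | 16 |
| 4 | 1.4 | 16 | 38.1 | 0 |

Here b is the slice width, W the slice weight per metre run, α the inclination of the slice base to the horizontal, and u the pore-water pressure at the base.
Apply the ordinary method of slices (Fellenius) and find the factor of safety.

Ordinary method of slices: FS = Σ[c'·Δl_i + (W_i cosα_i − u_i·Δl_i)·tanφ'] / Σ W_i sinα_i, with Δl_i = b_i / cosα_i.
Slice 1: Δl = 2.6/cos(-2.2°) = 2.602 m; N'_1 = 95·cos(-2.2°) − 2·2.602 = 89.7; c'Δl = 11.19; W sinα = -3.6
Slice 2: Δl = 2.8/cos12.0° = 2.863 m; N'_2 = 140·cos12.0° − 9·2.863 = 111.2; c'Δl = 12.31; W sinα = 29.1
Slice 3: Δl = 2.4/cos26.4° = 2.679 m; N'_3 = 80·cos26.4° − 16·2.679 = 28.8; c'Δl = 11.52; W sinα = 35.6
Slice 4: Δl = 1.4/cos38.1° = 1.779 m; N'_4 = 16·cos38.1° − 0·1.779 = 12.6; c'Δl = 7.65; W sinα = 9.9
Σc'Δl = 42.7 kN/m; ΣN' = 242.3 kN/m; ΣW sinα = 70.9 kN/m
Resisting = 42.7 + 242.3·tan32.8° = 42.7 + 156.1 = 198.8 kN/m
FS = 198.8 / 70.9 = 2.804

FS = 2.80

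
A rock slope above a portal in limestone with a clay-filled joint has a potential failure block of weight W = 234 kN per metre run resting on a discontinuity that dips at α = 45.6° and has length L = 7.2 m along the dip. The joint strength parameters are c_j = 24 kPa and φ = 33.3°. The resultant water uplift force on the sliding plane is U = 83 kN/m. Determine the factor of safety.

Resolving the block weight along and normal to the plane and applying the Mohr–Coulomb strength on the joint:
N' = W cosα − U = 234·cos45.6° − 83 = 80.7 kN/m
Driving force T = W sinα = 234·sin45.6° = 167.2 kN/m
Resisting force R = c_j·L + N'·tanφ = 24·7.2 + 80.7·tan33.3° = 172.8 + 53.0 = 225.8 kN/m
FS = R / T = 225.8 / 167.2 = 1.351

FS = 1.35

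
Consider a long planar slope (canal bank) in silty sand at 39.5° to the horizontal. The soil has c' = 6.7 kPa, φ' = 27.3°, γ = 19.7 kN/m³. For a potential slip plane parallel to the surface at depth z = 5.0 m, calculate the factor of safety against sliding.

FS = 0.76

For an infinite slope with a slip plane parallel to the surface (no pore pressure): FS = [c' + γz cos²β tanφ'] / [γz sinβ cosβ].
γz = 19.7·5.0 = 98.50 kN/m²
Numerator = 6.7 + 98.50·cos²39.5°·tan27.3° = 6.7 + 98.50·0.5954·0.5161 = 36.970 kPa
Denominator = 98.50·sin39.5°·cos39.5° = 98.50·0.6361·0.7716 = 48.345 kPa
FS = 36.970 / 48.345 = 0.765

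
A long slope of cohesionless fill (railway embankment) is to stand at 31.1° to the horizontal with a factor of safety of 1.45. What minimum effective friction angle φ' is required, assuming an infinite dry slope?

φ' = 41.2°

FS = tanφ'/tanβ ⇒ tanφ' = FS · tanβ = 1.45 · tan31.1° = 0.8747
φ' = arctan(0.8747) = 41.18°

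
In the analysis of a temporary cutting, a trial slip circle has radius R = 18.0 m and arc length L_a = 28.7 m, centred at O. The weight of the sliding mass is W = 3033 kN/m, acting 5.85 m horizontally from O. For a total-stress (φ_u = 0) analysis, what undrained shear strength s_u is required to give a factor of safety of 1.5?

FS = s_u·L_a·R / (W·d), so s_u = FS·W·d / (L_a·R).
s_u = 1.5·3033·5.85 / (28.70·18.0) = 26614.6 / 516.60 = 51.52 kPa

s_u = 51.5 kPa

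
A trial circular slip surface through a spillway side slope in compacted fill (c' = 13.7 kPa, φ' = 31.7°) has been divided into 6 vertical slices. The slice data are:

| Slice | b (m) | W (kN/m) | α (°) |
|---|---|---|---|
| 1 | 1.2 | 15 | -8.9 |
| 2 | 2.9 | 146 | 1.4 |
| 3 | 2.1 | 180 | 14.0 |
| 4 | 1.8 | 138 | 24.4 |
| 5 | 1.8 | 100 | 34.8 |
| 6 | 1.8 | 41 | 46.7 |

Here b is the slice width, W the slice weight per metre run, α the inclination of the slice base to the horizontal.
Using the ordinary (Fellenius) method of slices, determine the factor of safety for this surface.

FS = 2.82

Ordinary method of slices: FS = Σ[c'·Δl_i + (W_i cosα_i)·tanφ'] / Σ W_i sinα_i, with Δl_i = b_i / cosα_i.
Slice 1: Δl = 1.2/cos(-8.9°) = 1.215 m; N'_1 = 15·cos(-8.9°) = 14.8; c'Δl = 16.64; W sinα = -2.3
Slice 2: Δl = 2.9/cos1.4° = 2.901 m; N'_2 = 146·cos1.4° = 146.0; c'Δl = 39.74; W sinα = 3.6
Slice 3: Δl = 2.1/cos14.0° = 2.164 m; N'_3 = 180·cos14.0° = 174.7; c'Δl = 29.65; W sinα = 43.5
Slice 4: Δl = 1.8/cos24.4° = 1.977 m; N'_4 = 138·cos24.4° = 125.7; c'Δl = 27.08; W sinα = 57.0
Slice 5: Δl = 1.8/cos34.8° = 2.192 m; N'_5 = 100·cos34.8° = 82.1; c'Δl = 30.03; W sinα = 57.1
Slice 6: Δl = 1.8/cos46.7° = 2.625 m; N'_6 = 41·cos46.7° = 28.1; c'Δl = 35.96; W sinα = 29.8
Σc'Δl = 179.1 kN/m; ΣN' = 571.3 kN/m; ΣW sinα = 188.7 kN/m
Resisting = 179.1 + 571.3·tan31.7° = 179.1 + 352.9 = 532.0 kN/m
FS = 532.0 / 188.7 = 2.819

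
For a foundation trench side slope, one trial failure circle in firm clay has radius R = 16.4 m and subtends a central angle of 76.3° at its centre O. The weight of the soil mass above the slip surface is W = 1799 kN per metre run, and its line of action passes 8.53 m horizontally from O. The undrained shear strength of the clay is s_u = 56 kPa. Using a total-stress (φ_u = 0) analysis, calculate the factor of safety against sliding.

Taking moments about the centre O, the resisting moment is provided by the undrained shear strength acting along the arc:
Arc length L_a = R·θ = 16.4·(76.3°·π/180) = 16.4·1.3317 = 21.84 m
M_R = s_u·L_a·R = 56·21.84·16.4 = 20057.5 kN·m/m
M_D = W·d = 1799·8.53 = 15345.5 kN·m/m
FS = M_R / M_D = 20057.5 / 15345.5 = 1.307

FS = 1.31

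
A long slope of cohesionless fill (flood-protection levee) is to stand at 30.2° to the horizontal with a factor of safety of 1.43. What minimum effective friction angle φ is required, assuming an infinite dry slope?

FS = tanφ/tanβ ⇒ tanφ = FS · tanβ = 1.43 · tan30.2° = 0.8323
φ = arctan(0.8323) = 39.77°

φ = 39.8°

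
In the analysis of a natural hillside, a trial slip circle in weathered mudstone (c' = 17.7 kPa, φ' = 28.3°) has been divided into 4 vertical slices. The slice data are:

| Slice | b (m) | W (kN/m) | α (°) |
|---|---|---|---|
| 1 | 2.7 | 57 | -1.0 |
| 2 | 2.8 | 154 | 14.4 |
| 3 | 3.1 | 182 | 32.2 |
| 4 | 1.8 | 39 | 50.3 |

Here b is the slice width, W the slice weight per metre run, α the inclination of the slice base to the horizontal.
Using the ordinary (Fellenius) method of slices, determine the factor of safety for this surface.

FS = 2.56

Ordinary method of slices: FS = Σ[c'·Δl_i + (W_i cosα_i)·tanφ'] / Σ W_i sinα_i, with Δl_i = b_i / cosα_i.
Slice 1: Δl = 2.7/cos(-1.0°) = 2.700 m; N'_1 = 57·cos(-1.0°) = 57.0; c'Δl = 47.80; W sinα = -1.0
Slice 2: Δl = 2.8/cos14.4° = 2.891 m; N'_2 = 154·cos14.4° = 149.2; c'Δl = 51.17; W sinα = 38.3
Slice 3: Δl = 3.1/cos32.2° = 3.663 m; N'_3 = 182·cos32.2° = 154.0; c'Δl = 64.84; W sinα = 97.0
Slice 4: Δl = 1.8/cos50.3° = 2.818 m; N'_4 = 39·cos50.3° = 24.9; c'Δl = 49.88; W sinα = 30.0
Σc'Δl = 213.7 kN/m; ΣN' = 385.1 kN/m; ΣW sinα = 164.3 kN/m
Resisting = 213.7 + 385.1·tan28.3° = 213.7 + 207.3 = 421.0 kN/m
FS = 421.0 / 164.3 = 2.563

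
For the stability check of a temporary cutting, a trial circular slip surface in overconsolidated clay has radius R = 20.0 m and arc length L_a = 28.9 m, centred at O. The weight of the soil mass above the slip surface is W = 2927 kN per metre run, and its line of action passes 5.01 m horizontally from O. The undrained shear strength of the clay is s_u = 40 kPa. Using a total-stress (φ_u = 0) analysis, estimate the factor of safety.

Taking moments about the centre O, the resisting moment is provided by the undrained shear strength acting along the arc:
M_R = s_u·L_a·R = 40·28.90·20.0 = 23120.0 kN·m/m
M_D = W·d = 2927·5.01 = 14664.3 kN·m/m
FS = M_R / M_D = 23120.0 / 14664.3 = 1.577

FS = 1.58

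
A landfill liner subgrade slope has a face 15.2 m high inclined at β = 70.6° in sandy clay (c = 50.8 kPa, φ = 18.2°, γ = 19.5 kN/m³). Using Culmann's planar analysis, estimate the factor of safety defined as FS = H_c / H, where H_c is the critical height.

FS = 1.58

H_c = (4c/γ) · sinβ cosφ / [1 − cos(β − φ)]
    = (4·50.8/19.5) · sin70.6°·cos18.2° / [1 − cos52.4°]
    = 10.421 · 0.8960 / 0.3899 = 23.95 m
FS = H_c / H = 23.95 / 15.2 = 1.576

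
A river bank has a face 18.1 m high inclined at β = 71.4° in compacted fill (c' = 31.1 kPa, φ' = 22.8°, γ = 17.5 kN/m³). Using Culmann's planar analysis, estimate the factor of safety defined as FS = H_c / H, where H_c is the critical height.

FS = 1.01

H_c = (4c'/γ) · sinβ cosφ' / [1 − cos(β − φ')]
    = (4·31.1/17.5) · sin71.4°·cos22.8° / [1 − cos48.6°]
    = 7.109 · 0.8737 / 0.3387 = 18.34 m
FS = H_c / H = 18.34 / 18.1 = 1.013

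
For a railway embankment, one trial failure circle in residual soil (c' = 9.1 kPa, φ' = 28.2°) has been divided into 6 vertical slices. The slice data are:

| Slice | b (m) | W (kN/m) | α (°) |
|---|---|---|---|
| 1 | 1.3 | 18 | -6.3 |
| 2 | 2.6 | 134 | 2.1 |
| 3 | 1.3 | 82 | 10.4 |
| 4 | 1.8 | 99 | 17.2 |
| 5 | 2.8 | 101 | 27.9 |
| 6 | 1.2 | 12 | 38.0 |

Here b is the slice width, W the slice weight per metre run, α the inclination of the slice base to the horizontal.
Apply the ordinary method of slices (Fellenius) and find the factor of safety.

FS = 3.30

Ordinary method of slices: FS = Σ[c'·Δl_i + (W_i cosα_i)·tanφ'] / Σ W_i sinα_i, with Δl_i = b_i / cosα_i.
Slice 1: Δl = 1.3/cos(-6.3°) = 1.308 m; N'_1 = 18·cos(-6.3°) = 17.9; c'Δl = 11.90; W sinα = -2.0
Slice 2: Δl = 2.6/cos2.1° = 2.602 m; N'_2 = 134·cos2.1° = 133.9; c'Δl = 23.68; W sinα = 4.9
Slice 3: Δl = 1.3/cos10.4° = 1.322 m; N'_3 = 82·cos10.4° = 80.7; c'Δl = 12.03; W sinα = 14.8
Slice 4: Δl = 1.8/cos17.2° = 1.884 m; N'_4 = 99·cos17.2° = 94.6; c'Δl = 17.15; W sinα = 29.3
Slice 5: Δl = 2.8/cos27.9° = 3.168 m; N'_5 = 101·cos27.9° = 89.3; c'Δl = 28.83; W sinα = 47.3
Slice 6: Δl = 1.2/cos38.0° = 1.523 m; N'_6 = 12·cos38.0° = 9.5; c'Δl = 13.86; W sinα = 7.4
Σc'Δl = 107.4 kN/m; ΣN' = 425.7 kN/m; ΣW sinα = 101.7 kN/m
Resisting = 107.4 + 425.7·tan28.2° = 107.4 + 228.3 = 335.7 kN/m
FS = 335.7 / 101.7 = 3.302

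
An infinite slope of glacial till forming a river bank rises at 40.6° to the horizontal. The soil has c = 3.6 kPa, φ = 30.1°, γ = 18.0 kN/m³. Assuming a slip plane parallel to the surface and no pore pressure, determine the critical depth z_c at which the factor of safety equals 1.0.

z_c = 1.25 m

Setting FS = 1.00 in FS = [c + γz cos²β tanφ] / [γz sinβ cosβ] and solving for z:
z = c / [γ cosβ (FS·sinβ − cosβ·tanφ)]
  = 3.6 / [18.0·cos40.6°·(1.00·sin40.6° − cos40.6°·tan30.1°)]
  = 3.6 / [18.0·0.7593·(1.00·0.6508 − 0.7593·0.5797)]
  = 3.6 / 2.8788 = 1.251 m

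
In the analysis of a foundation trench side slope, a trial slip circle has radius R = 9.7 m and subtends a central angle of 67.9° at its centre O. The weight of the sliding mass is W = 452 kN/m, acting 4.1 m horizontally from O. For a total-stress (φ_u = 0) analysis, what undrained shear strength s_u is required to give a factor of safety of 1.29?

s_u = 21.4 kPa

FS = s_u·L_a·R / (W·d), so s_u = FS·W·d / (L_a·R).
Arc length L_a = R·θ = 9.7·(67.9°·π/180) = 9.7·1.1851 = 11.50 m
s_u = 1.29·452·4.1 / (11.50·9.7) = 2390.6 / 111.50 = 21.44 kPa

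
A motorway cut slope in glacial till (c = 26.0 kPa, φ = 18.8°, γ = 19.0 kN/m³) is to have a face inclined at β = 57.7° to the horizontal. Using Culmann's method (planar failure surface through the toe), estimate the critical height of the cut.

H_c = 19.75 m

Culmann's analysis gives the critical failure plane at α_cr = (β + φ)/2 = (57.7 + 18.8)/2 = 38.2°, and the critical height
H_c = (4c/γ) · sinβ cosφ / [1 − cos(β − φ)]
    = (4·26.0/19.0) · sin57.7°·cos18.8° / [1 − cos(38.9°)]
    = 5.474 · 0.8453·0.9466 / [1 − 0.7782]
    = 5.474 · 0.8002 / 0.2218
    = 19.75 m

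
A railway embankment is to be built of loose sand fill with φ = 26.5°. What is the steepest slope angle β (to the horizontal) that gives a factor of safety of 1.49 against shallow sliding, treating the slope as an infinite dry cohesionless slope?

For an infinite dry cohesionless slope FS = tanφ/tanβ, so tanβ = tanφ / FS.
tanβ = tan26.5° / 1.49 = 0.4986 / 1.49 = 0.3346
β = arctan(0.3346) = 18.50°

β = 18.5°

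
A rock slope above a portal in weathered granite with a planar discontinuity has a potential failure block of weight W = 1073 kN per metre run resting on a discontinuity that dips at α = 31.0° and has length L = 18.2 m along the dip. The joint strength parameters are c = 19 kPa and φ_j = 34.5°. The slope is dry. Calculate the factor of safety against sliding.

Resolving the block weight along and normal to the plane and applying the Mohr–Coulomb strength on the joint:
N' = W cosα = 1073·cos31.0° = 919.7 kN/m
Driving force T = W sinα = 1073·sin31.0° = 552.6 kN/m
Resisting force R = c·L + N'·tanφ_j = 19·18.2 + 919.7·tan34.5° = 345.8 + 632.1 = 977.9 kN/m
FS = R / T = 977.9 / 552.6 = 1.770

FS = 1.77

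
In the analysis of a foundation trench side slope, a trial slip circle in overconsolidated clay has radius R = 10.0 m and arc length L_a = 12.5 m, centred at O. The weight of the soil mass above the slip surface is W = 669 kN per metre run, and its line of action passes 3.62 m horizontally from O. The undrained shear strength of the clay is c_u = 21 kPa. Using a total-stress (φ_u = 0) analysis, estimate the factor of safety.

Taking moments about the centre O, the resisting moment is provided by the undrained shear strength acting along the arc:
M_R = c_u·L_a·R = 21·12.50·10.0 = 2625.0 kN·m/m
M_D = W·d = 669·3.62 = 2421.8 kN·m/m
FS = M_R / M_D = 2625.0 / 2421.8 = 1.084

FS = 1.08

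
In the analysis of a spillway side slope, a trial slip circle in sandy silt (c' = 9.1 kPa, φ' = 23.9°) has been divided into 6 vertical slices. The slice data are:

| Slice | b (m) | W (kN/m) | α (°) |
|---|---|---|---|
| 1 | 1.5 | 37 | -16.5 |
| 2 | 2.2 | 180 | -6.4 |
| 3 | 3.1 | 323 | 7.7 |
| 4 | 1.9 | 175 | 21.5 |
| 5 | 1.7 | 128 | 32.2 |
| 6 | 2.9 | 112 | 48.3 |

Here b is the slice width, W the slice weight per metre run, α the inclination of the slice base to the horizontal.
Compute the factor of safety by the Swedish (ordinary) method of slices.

FS = 2.32

Ordinary method of slices: FS = Σ[c'·Δl_i + (W_i cosα_i)·tanφ'] / Σ W_i sinα_i, with Δl_i = b_i / cosα_i.
Slice 1: Δl = 1.5/cos(-16.5°) = 1.564 m; N'_1 = 37·cos(-16.5°) = 35.5; c'Δl = 14.24; W sinα = -10.5
Slice 2: Δl = 2.2/cos(-6.4°) = 2.214 m; N'_2 = 180·cos(-6.4°) = 178.9; c'Δl = 20.15; W sinα = -20.1
Slice 3: Δl = 3.1/cos7.7° = 3.128 m; N'_3 = 323·cos7.7° = 320.1; c'Δl = 28.47; W sinα = 43.3
Slice 4: Δl = 1.9/cos21.5° = 2.042 m; N'_4 = 175·cos21.5° = 162.8; c'Δl = 18.58; W sinα = 64.1
Slice 5: Δl = 1.7/cos32.2° = 2.009 m; N'_5 = 128·cos32.2° = 108.3; c'Δl = 18.28; W sinα = 68.2
Slice 6: Δl = 2.9/cos48.3° = 4.359 m; N'_6 = 112·cos48.3° = 74.5; c'Δl = 39.67; W sinα = 83.6
Σc'Δl = 139.4 kN/m; ΣN' = 880.1 kN/m; ΣW sinα = 228.7 kN/m
Resisting = 139.4 + 880.1·tan23.9° = 139.4 + 390.0 = 529.4 kN/m
FS = 529.4 / 228.7 = 2.315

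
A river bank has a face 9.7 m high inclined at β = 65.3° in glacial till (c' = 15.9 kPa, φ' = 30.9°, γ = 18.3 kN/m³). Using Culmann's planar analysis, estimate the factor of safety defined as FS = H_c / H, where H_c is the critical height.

H_c = (4c'/γ) · sinβ cosφ' / [1 − cos(β − φ')]
    = (4·15.9/18.3) · sin65.3°·cos30.9° / [1 − cos34.4°]
    = 3.475 · 0.7796 / 0.1749 = 15.49 m
FS = H_c / H = 15.49 / 9.7 = 1.597

FS = 1.60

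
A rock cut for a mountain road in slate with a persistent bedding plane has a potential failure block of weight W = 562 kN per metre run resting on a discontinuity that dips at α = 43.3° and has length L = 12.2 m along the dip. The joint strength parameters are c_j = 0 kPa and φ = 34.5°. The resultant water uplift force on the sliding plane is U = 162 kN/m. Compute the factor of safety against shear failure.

Resolving the block weight along and normal to the plane and applying the Mohr–Coulomb strength on the joint:
N' = W cosα − U = 562·cos43.3° − 162 = 247.0 kN/m
Driving force T = W sinα = 562·sin43.3° = 385.4 kN/m
Resisting force R = c_j·L + N'·tanφ = 0·12.2 + 247.0·tan34.5° = 0.0 + 169.8 = 169.8 kN/m
FS = R / T = 169.8 / 385.4 = 0.440

FS = 0.44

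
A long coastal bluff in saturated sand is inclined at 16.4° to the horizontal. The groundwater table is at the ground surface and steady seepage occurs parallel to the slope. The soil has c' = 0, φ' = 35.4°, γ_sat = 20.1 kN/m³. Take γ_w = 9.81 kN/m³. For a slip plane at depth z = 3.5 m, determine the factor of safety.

FS = 1.24

With seepage parallel to the slope and the water table at the surface, the effective normal stress on the slip plane uses the buoyant unit weight γ' = γ_sat − γ_w while the driving shear stress uses γ_sat:
FS = [c' + γ' z cos²β tanφ'] / [γ_sat z sinβ cosβ]
(For c' = 0 this reduces to FS = (γ'/γ_sat)·tanφ'/tanβ.)
γ' = 20.1 − 9.81 = 10.29 kN/m³
Numerator = 0.0 + 10.29·3.5·cos²16.4°·tan35.4° = 0.0 + 10.29·3.5·0.9203·0.7107 = 23.554 kPa
Denominator = 20.1·3.5·sin16.4°·cos16.4° = 20.1·3.5·0.2823·0.9593 = 19.055 kPa
FS = 23.554 / 19.055 = 1.236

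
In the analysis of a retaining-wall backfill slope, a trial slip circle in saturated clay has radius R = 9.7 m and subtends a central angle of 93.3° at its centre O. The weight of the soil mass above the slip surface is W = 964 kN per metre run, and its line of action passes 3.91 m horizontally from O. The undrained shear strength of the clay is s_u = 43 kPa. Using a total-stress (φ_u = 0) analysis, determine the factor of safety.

FS = 1.75

Taking moments about the centre O, the resisting moment is provided by the undrained shear strength acting along the arc:
Arc length L_a = R·θ = 9.7·(93.3°·π/180) = 9.7·1.6284 = 15.80 m
M_R = s_u·L_a·R = 43·15.80·9.7 = 6588.3 kN·m/m
M_D = W·d = 964·3.91 = 3769.2 kN·m/m
FS = M_R / M_D = 6588.3 / 3769.2 = 1.748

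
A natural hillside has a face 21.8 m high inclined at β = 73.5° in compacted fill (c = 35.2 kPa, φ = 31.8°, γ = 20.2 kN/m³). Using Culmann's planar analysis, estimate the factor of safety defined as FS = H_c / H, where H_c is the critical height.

FS = 1.03

H_c = (4c/γ) · sinβ cosφ / [1 − cos(β − φ)]
    = (4·35.2/20.2) · sin73.5°·cos31.8° / [1 − cos41.7°]
    = 6.970 · 0.8149 / 0.2534 = 22.42 m
FS = H_c / H = 22.42 / 21.8 = 1.028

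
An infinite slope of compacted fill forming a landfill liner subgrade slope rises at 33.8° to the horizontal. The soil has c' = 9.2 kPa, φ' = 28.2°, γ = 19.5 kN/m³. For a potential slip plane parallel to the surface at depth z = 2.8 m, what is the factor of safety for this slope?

For an infinite slope with a slip plane parallel to the surface (no pore pressure): FS = [c' + γz cos²β tanφ'] / [γz sinβ cosβ].
γz = 19.5·2.8 = 54.60 kN/m²
Numerator = 9.2 + 54.60·cos²33.8°·tan28.2° = 9.2 + 54.60·0.6905·0.5362 = 29.416 kPa
Denominator = 54.60·sin33.8°·cos33.8° = 54.60·0.5563·0.8310 = 25.240 kPa
FS = 29.416 / 25.240 = 1.165

FS = 1.17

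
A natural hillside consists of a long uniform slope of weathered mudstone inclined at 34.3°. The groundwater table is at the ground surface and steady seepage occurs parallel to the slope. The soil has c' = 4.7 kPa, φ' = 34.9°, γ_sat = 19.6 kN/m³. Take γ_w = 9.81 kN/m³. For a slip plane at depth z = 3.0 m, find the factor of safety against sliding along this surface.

FS = 0.68

With seepage parallel to the slope and the water table at the surface, the effective normal stress on the slip plane uses the buoyant unit weight γ' = γ_sat − γ_w while the driving shear stress uses γ_sat:
FS = [c' + γ' z cos²β tanφ'] / [γ_sat z sinβ cosβ]
γ' = 19.6 − 9.81 = 9.79 kN/m³
Numerator = 4.7 + 9.79·3.0·cos²34.3°·tan34.9° = 4.7 + 9.79·3.0·0.6824·0.6976 = 18.682 kPa
Denominator = 19.6·3.0·sin34.3°·cos34.3° = 19.6·3.0·0.5635·0.8261 = 27.373 kPa
FS = 18.682 / 27.373 = 0.683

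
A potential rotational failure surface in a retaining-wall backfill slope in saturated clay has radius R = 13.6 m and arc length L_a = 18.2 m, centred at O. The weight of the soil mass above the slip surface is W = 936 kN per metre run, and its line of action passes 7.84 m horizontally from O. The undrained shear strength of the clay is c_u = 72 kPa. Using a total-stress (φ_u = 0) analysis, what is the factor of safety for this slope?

FS = 2.43

Taking moments about the centre O, the resisting moment is provided by the undrained shear strength acting along the arc:
M_R = c_u·L_a·R = 72·18.20·13.6 = 17821.4 kN·m/m
M_D = W·d = 936·7.84 = 7338.2 kN·m/m
FS = M_R / M_D = 17821.4 / 7338.2 = 2.429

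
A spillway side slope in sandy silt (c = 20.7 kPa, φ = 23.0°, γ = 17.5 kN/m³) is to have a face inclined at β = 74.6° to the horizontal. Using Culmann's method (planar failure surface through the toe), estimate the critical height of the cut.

Culmann's analysis gives the critical failure plane at α_cr = (β + φ)/2 = (74.6 + 23.0)/2 = 48.8°, and the critical height
H_c = (4c/γ) · sinβ cosφ / [1 − cos(β − φ)]
    = (4·20.7/17.5) · sin74.6°·cos23.0° / [1 − cos(51.6°)]
    = 4.731 · 0.9641·0.9205 / [1 − 0.6211]
    = 4.731 · 0.8875 / 0.3789
    = 11.08 m

H_c = 11.08 m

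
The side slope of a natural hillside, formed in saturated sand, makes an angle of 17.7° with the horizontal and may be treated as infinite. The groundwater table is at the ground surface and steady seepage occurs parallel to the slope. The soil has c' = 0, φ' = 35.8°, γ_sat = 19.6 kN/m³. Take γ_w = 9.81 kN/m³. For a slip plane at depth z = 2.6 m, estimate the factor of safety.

FS = 1.13

With seepage parallel to the slope and the water table at the surface, the effective normal stress on the slip plane uses the buoyant unit weight γ' = γ_sat − γ_w while the driving shear stress uses γ_sat:
FS = [c' + γ' z cos²β tanφ'] / [γ_sat z sinβ cosβ]
(For c' = 0 this reduces to FS = (γ'/γ_sat)·tanφ'/tanβ.)
γ' = 19.6 − 9.81 = 9.79 kN/m³
Numerator = 0.0 + 9.79·2.6·cos²17.7°·tan35.8° = 0.0 + 9.79·2.6·0.9076·0.7212 = 16.661 kPa
Denominator = 19.6·2.6·sin17.7°·cos17.7° = 19.6·2.6·0.3040·0.9527 = 14.760 kPa
FS = 16.661 / 14.760 = 1.129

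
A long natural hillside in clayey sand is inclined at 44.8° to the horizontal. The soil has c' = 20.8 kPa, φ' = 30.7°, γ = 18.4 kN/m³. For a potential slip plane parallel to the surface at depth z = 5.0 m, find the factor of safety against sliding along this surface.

For an infinite slope with a slip plane parallel to the surface (no pore pressure): FS = [c' + γz cos²β tanφ'] / [γz sinβ cosβ].
γz = 18.4·5.0 = 92.00 kN/m²
Numerator = 20.8 + 92.00·cos²44.8°·tan30.7° = 20.8 + 92.00·0.5035·0.5938 = 48.303 kPa
Denominator = 92.00·sin44.8°·cos44.8° = 92.00·0.7046·0.7096 = 45.999 kPa
FS = 48.303 / 45.999 = 1.050

FS = 1.05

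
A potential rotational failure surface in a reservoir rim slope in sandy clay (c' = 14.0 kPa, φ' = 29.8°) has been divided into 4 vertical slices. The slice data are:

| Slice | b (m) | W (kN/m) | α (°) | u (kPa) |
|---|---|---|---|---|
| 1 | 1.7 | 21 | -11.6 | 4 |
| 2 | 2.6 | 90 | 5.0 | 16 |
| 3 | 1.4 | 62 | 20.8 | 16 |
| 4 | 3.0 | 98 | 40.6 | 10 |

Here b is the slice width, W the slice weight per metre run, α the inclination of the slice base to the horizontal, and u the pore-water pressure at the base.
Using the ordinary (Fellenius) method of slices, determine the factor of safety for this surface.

Ordinary method of slices: FS = Σ[c'·Δl_i + (W_i cosα_i − u_i·Δl_i)·tanφ'] / Σ W_i sinα_i, with Δl_i = b_i / cosα_i.
Slice 1: Δl = 1.7/cos(-11.6°) = 1.735 m; N'_1 = 21·cos(-11.6°) − 4·1.735 = 13.6; c'Δl = 24.30; W sinα = -4.2
Slice 2: Δl = 2.6/cos5.0° = 2.610 m; N'_2 = 90·cos5.0° − 16·2.610 = 47.9; c'Δl = 36.54; W sinα = 7.8
Slice 3: Δl = 1.4/cos20.8° = 1.498 m; N'_3 = 62·cos20.8° − 16·1.498 = 34.0; c'Δl = 20.97; W sinα = 22.0
Slice 4: Δl = 3.0/cos40.6° = 3.951 m; N'_4 = 98·cos40.6° − 10·3.951 = 34.9; c'Δl = 55.32; W sinα = 63.8
Σc'Δl = 137.1 kN/m; ΣN' = 130.4 kN/m; ΣW sinα = 89.4 kN/m
Resisting = 137.1 + 130.4·tan29.8° = 137.1 + 74.7 = 211.8 kN/m
FS = 211.8 / 89.4 = 2.369

FS = 2.37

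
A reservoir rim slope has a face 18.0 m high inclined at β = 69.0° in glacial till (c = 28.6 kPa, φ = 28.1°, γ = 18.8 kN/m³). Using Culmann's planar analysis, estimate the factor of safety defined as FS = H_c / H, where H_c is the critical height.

FS = 1.14

H_c = (4c/γ) · sinβ cosφ / [1 − cos(β − φ)]
    = (4·28.6/18.8) · sin69.0°·cos28.1° / [1 − cos40.9°]
    = 6.085 · 0.8235 / 0.2441 = 20.53 m
FS = H_c / H = 20.53 / 18.0 = 1.140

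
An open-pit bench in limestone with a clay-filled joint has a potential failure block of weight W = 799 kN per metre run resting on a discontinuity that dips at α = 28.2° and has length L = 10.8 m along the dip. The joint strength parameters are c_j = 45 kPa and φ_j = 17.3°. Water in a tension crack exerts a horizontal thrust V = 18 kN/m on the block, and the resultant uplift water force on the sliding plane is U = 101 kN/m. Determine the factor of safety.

FS = 1.71

Resolving the block weight along and normal to the plane and applying the Mohr–Coulomb strength on the joint:
N' = W cosα − U − V sinα = 799·cos28.2° − 101 − 18·sin28.2° = 594.7 kN/m
Driving force T = W sinα + V cosα = 799·sin28.2° + 18·cos28.2° = 393.4 kN/m
Resisting force R = c_j·L + N'·tanφ_j = 45·10.8 + 594.7·tan17.3° = 486.0 + 185.2 = 671.2 kN/m
FS = R / T = 671.2 / 393.4 = 1.706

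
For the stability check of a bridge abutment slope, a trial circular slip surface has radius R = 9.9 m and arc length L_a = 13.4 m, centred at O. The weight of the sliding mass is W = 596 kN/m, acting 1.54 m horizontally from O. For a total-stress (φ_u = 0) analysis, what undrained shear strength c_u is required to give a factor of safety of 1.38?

FS = c_u·L_a·R / (W·d), so c_u = FS·W·d / (L_a·R).
c_u = 1.38·596·1.54 / (13.40·9.9) = 1266.6 / 132.66 = 9.55 kPa

c_u = 9.5 kPa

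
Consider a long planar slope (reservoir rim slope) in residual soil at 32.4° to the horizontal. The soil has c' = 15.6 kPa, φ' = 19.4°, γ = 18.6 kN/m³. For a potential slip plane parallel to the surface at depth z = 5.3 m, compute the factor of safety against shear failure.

FS = 0.90

For an infinite slope with a slip plane parallel to the surface (no pore pressure): FS = [c' + γz cos²β tanφ'] / [γz sinβ cosβ].
γz = 18.6·5.3 = 98.58 kN/m²
Numerator = 15.6 + 98.58·cos²32.4°·tan19.4° = 15.6 + 98.58·0.7129·0.3522 = 40.348 kPa
Denominator = 98.58·sin32.4°·cos32.4° = 98.58·0.5358·0.8443 = 44.599 kPa
FS = 40.348 / 44.599 = 0.905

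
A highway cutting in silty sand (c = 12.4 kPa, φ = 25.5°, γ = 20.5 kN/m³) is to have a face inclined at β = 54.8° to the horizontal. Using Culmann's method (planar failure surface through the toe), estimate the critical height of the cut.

Culmann's analysis gives the critical failure plane at α_cr = (β + φ)/2 = (54.8 + 25.5)/2 = 40.1°, and the critical height
H_c = (4c/γ) · sinβ cosφ / [1 − cos(β − φ)]
    = (4·12.4/20.5) · sin54.8°·cos25.5° / [1 − cos(29.3°)]
    = 2.420 · 0.8171·0.9026 / [1 − 0.8721]
    = 2.420 · 0.7375 / 0.1279
    = 13.95 m

H_c = 13.95 m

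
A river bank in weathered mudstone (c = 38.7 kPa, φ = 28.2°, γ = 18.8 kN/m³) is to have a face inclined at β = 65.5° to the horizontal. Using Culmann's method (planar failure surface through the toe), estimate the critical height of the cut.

H_c = 32.29 m

Culmann's analysis gives the critical failure plane at α_cr = (β + φ)/2 = (65.5 + 28.2)/2 = 46.9°, and the critical height
H_c = (4c/γ) · sinβ cosφ / [1 − cos(β − φ)]
    = (4·38.7/18.8) · sin65.5°·cos28.2° / [1 − cos(37.3°)]
    = 8.234 · 0.9100·0.8813 / [1 − 0.7955]
    = 8.234 · 0.8020 / 0.2045
    = 32.29 m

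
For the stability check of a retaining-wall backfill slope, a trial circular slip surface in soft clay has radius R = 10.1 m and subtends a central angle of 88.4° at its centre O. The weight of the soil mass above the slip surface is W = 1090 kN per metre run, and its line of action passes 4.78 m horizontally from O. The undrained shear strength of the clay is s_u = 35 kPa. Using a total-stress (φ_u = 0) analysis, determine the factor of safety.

FS = 1.06

Taking moments about the centre O, the resisting moment is provided by the undrained shear strength acting along the arc:
Arc length L_a = R·θ = 10.1·(88.4°·π/180) = 10.1·1.5429 = 15.58 m
M_R = s_u·L_a·R = 35·15.58·10.1 = 5508.6 kN·m/m
M_D = W·d = 1090·4.78 = 5210.2 kN·m/m
FS = M_R / M_D = 5508.6 / 5210.2 = 1.057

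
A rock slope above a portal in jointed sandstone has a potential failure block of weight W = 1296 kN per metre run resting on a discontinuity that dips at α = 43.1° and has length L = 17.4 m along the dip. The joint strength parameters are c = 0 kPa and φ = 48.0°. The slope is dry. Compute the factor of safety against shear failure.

Resolving the block weight along and normal to the plane and applying the Mohr–Coulomb strength on the joint:
N' = W cosα = 1296·cos43.1° = 946.3 kN/m
Driving force T = W sinα = 1296·sin43.1° = 885.5 kN/m
Resisting force R = c·L + N'·tanφ = 0·17.4 + 946.3·tan48.0° = 0.0 + 1051.0 = 1051.0 kN/m
FS = R / T = 1051.0 / 885.5 = 1.187

FS = 1.19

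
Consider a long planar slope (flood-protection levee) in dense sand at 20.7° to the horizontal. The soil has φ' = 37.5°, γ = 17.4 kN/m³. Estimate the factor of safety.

For a dry cohesionless infinite slope the factor of safety is FS = tanφ' / tanβ.
FS = tan37.5° / tan20.7° = 0.7673 / 0.3779 = 2.031

FS = 2.03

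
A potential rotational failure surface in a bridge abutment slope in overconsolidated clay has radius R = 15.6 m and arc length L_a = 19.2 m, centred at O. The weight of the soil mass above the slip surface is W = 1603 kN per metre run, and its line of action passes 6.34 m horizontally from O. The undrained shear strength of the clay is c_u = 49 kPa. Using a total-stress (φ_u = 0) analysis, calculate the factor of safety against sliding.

FS = 1.44

Taking moments about the centre O, the resisting moment is provided by the undrained shear strength acting along the arc:
M_R = c_u·L_a·R = 49·19.20·15.6 = 14676.5 kN·m/m
M_D = W·d = 1603·6.34 = 10163.0 kN·m/m
FS = M_R / M_D = 14676.5 / 10163.0 = 1.444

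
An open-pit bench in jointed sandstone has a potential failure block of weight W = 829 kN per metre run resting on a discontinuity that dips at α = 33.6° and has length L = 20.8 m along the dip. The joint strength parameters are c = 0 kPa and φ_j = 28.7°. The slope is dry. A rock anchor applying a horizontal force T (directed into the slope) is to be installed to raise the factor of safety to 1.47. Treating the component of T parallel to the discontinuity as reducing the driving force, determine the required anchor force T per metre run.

Resolving forces along and normal to the sliding plane, with the horizontal anchor force T adding T·sinα to the effective normal force and T·cosα acting up the plane against the driving force:
FS = [cL + (W cosα + T sinα) tanφ_j] / [W sinα − T cosα]
Without the anchor: N' = 690.5 kN/m, driving T_d = 458.8 kN/m, resisting R = 0·20.8 + 690.5·tan28.7° = 378.0 kN/m, FS = 0.82.
Setting FS = 1.47 and solving for T:
1.47·(458.8 − T cos33.6°) = 378.0 + T sin33.6°·tan28.7°
T·(sin33.6°·tan28.7° + 1.47·cos33.6°) = 1.47·458.8 − 378.0
T·(0.5534·0.5475 + 1.47·0.8329) = 674.4 − 378.0 = 296.3
T·1.5274 = 296.3
T = 194.0 kN/m

T = 194 kN/m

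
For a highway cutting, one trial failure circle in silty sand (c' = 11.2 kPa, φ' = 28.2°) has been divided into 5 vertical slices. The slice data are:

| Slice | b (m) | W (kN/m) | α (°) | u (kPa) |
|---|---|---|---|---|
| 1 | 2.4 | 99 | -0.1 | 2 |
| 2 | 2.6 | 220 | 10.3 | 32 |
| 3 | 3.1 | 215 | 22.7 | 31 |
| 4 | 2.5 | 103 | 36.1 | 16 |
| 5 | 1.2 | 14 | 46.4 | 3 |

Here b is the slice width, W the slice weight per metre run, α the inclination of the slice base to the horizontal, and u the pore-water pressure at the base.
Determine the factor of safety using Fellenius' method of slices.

Ordinary method of slices: FS = Σ[c'·Δl_i + (W_i cosα_i − u_i·Δl_i)·tanφ'] / Σ W_i sinα_i, with Δl_i = b_i / cosα_i.
Slice 1: Δl = 2.4/cos(-0.1°) = 2.400 m; N'_1 = 99·cos(-0.1°) − 2·2.400 = 94.2; c'Δl = 26.88; W sinα = -0.2
Slice 2: Δl = 2.6/cos10.3° = 2.643 m; N'_2 = 220·cos10.3° − 32·2.643 = 131.9; c'Δl = 29.60; W sinα = 39.3
Slice 3: Δl = 3.1/cos22.7° = 3.360 m; N'_3 = 215·cos22.7° − 31·3.360 = 94.2; c'Δl = 37.64; W sinα = 83.0
Slice 4: Δl = 2.5/cos36.1° = 3.094 m; N'_4 = 103·cos36.1° − 16·3.094 = 33.7; c'Δl = 34.65; W sinα = 60.7
Slice 5: Δl = 1.2/cos46.4° = 1.740 m; N'_5 = 14·cos46.4° − 3·1.740 = 4.4; c'Δl = 19.49; W sinα = 10.1
Σc'Δl = 148.3 kN/m; ΣN' = 358.4 kN/m; ΣW sinα = 193.0 kN/m
Resisting = 148.3 + 358.4·tan28.2° = 148.3 + 192.2 = 340.4 kN/m
FS = 340.4 / 193.0 = 1.764

FS = 1.76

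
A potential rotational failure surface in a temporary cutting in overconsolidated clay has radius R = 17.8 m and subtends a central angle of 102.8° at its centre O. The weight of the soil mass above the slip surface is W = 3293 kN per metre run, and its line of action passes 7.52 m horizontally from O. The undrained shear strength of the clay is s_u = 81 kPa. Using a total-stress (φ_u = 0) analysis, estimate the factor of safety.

Taking moments about the centre O, the resisting moment is provided by the undrained shear strength acting along the arc:
Arc length L_a = R·θ = 17.8·(102.8°·π/180) = 17.8·1.7942 = 31.94 m
M_R = s_u·L_a·R = 81·31.94·17.8 = 46046.4 kN·m/m
M_D = W·d = 3293·7.52 = 24763.4 kN·m/m
FS = M_R / M_D = 46046.4 / 24763.4 = 1.859

FS = 1.86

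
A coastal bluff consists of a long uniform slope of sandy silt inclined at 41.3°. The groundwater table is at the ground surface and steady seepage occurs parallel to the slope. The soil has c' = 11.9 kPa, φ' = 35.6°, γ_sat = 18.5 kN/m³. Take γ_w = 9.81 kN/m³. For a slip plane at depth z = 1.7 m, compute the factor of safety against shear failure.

With seepage parallel to the slope and the water table at the surface, the effective normal stress on the slip plane uses the buoyant unit weight γ' = γ_sat − γ_w while the driving shear stress uses γ_sat:
FS = [c' + γ' z cos²β tanφ'] / [γ_sat z sinβ cosβ]
γ' = 18.5 − 9.81 = 8.69 kN/m³
Numerator = 11.9 + 8.69·1.7·cos²41.3°·tan35.6° = 11.9 + 8.69·1.7·0.5644·0.7159 = 17.869 kPa
Denominator = 18.5·1.7·sin41.3°·cos41.3° = 18.5·1.7·0.6600·0.7513 = 15.594 kPa
FS = 17.869 / 15.594 = 1.146

FS = 1.15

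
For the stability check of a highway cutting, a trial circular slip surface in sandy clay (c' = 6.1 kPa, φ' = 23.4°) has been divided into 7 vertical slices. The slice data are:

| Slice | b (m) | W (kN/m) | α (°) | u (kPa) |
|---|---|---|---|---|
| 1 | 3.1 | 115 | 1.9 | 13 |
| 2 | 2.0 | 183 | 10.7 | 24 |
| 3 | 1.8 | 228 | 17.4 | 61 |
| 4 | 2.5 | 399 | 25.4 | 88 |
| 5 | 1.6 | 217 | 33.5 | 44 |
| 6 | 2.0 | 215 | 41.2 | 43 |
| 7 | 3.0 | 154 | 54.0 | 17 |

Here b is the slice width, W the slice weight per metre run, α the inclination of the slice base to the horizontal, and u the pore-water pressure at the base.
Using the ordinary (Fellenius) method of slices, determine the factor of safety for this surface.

Ordinary method of slices: FS = Σ[c'·Δl_i + (W_i cosα_i − u_i·Δl_i)·tanφ'] / Σ W_i sinα_i, with Δl_i = b_i / cosα_i.
Slice 1: Δl = 3.1/cos1.9° = 3.102 m; N'_1 = 115·cos1.9° − 13·3.102 = 74.6; c'Δl = 18.92; W sinα = 3.8
Slice 2: Δl = 2.0/cos10.7° = 2.035 m; N'_2 = 183·cos10.7° − 24·2.035 = 131.0; c'Δl = 12.42; W sinα = 34.0
Slice 3: Δl = 1.8/cos17.4° = 1.886 m; N'_3 = 228·cos17.4° − 61·1.886 = 102.5; c'Δl = 11.51; W sinα = 68.2
Slice 4: Δl = 2.5/cos25.4° = 2.768 m; N'_4 = 399·cos25.4° − 88·2.768 = 116.9; c'Δl = 16.88; W sinα = 171.1
Slice 5: Δl = 1.6/cos33.5° = 1.919 m; N'_5 = 217·cos33.5° − 44·1.919 = 96.5; c'Δl = 11.70; W sinα = 119.8
Slice 6: Δl = 2.0/cos41.2° = 2.658 m; N'_6 = 215·cos41.2° − 43·2.658 = 47.5; c'Δl = 16.21; W sinα = 141.6
Slice 7: Δl = 3.0/cos54.0° = 5.104 m; N'_7 = 154·cos54.0° − 17·5.104 = 3.8; c'Δl = 31.13; W sinα = 124.6
Σc'Δl = 118.8 kN/m; ΣN' = 572.7 kN/m; ΣW sinα = 663.1 kN/m
Resisting = 118.8 + 572.7·tan23.4° = 118.8 + 247.8 = 366.6 kN/m
FS = 366.6 / 663.1 = 0.553

FS = 0.55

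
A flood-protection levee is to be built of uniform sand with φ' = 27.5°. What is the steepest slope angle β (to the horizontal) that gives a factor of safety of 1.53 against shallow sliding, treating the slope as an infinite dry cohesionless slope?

For an infinite dry cohesionless slope FS = tanφ'/tanβ, so tanβ = tanφ' / FS.
tanβ = tan27.5° / 1.53 = 0.5206 / 1.53 = 0.3402
β = arctan(0.3402) = 18.79°

β = 18.8°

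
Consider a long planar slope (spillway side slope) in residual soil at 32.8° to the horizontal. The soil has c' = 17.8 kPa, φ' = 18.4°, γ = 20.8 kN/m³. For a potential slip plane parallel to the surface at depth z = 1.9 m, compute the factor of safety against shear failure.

For an infinite slope with a slip plane parallel to the surface (no pore pressure): FS = [c' + γz cos²β tanφ'] / [γz sinβ cosβ].
γz = 20.8·1.9 = 39.52 kN/m²
Numerator = 17.8 + 39.52·cos²32.8°·tan18.4° = 17.8 + 39.52·0.7066·0.3327 = 27.089 kPa
Denominator = 39.52·sin32.8°·cos32.8° = 39.52·0.5417·0.8406 = 17.995 kPa
FS = 27.089 / 17.995 = 1.505

FS = 1.51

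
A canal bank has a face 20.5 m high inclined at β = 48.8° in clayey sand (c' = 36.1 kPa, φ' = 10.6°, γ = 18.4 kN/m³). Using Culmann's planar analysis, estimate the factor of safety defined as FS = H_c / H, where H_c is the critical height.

FS = 1.32

H_c = (4c'/γ) · sinβ cosφ' / [1 − cos(β − φ')]
    = (4·36.1/18.4) · sin48.8°·cos10.6° / [1 − cos38.2°]
    = 7.848 · 0.7396 / 0.2141 = 27.10 m
FS = H_c / H = 27.10 / 20.5 = 1.322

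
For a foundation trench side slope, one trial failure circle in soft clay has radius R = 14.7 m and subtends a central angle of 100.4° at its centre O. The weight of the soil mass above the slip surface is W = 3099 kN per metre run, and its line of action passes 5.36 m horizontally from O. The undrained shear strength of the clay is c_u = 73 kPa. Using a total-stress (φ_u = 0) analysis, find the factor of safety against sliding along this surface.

FS = 1.66

Taking moments about the centre O, the resisting moment is provided by the undrained shear strength acting along the arc:
Arc length L_a = R·θ = 14.7·(100.4°·π/180) = 14.7·1.7523 = 25.76 m
M_R = c_u·L_a·R = 73·25.76·14.7 = 27641.9 kN·m/m
M_D = W·d = 3099·5.36 = 16610.6 kN·m/m
FS = M_R / M_D = 27641.9 / 16610.6 = 1.664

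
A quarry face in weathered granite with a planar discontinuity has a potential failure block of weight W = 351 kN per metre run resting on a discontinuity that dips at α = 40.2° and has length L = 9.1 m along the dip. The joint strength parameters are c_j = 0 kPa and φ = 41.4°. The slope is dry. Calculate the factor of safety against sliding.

FS = 1.04

Resolving the block weight along and normal to the plane and applying the Mohr–Coulomb strength on the joint:
N' = W cosα = 351·cos40.2° = 268.1 kN/m
Driving force T = W sinα = 351·sin40.2° = 226.6 kN/m
Resisting force R = c_j·L + N'·tanφ = 0·9.1 + 268.1·tan41.4° = 0.0 + 236.4 = 236.4 kN/m
FS = R / T = 236.4 / 226.6 = 1.043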